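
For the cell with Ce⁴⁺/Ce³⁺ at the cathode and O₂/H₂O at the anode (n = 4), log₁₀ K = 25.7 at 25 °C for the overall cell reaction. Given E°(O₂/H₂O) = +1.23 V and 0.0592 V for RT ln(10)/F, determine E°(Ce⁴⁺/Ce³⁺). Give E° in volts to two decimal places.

E°cell = (0.0592/n)·log K = (0.0592/4)(25.7) = +0.380 V.
Since Ce⁴⁺/Ce³⁺ is the cathode and O₂/H₂O the anode, E°cell = E°(Ce⁴⁺/Ce³⁺) − E°(O₂/H₂O).
So E°(Ce⁴⁺/Ce³⁺) = E°cell + E°(O₂/H₂O) = +0.380 + (+1.23) = +1.61 V.

+1.61 V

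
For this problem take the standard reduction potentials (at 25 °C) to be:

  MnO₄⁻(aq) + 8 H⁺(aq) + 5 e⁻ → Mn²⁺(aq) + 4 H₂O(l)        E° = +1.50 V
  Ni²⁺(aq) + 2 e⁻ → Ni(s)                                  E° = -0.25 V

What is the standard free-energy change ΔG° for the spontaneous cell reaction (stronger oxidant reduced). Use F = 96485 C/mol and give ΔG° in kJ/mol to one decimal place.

MnO₄⁻/Mn²⁺ (E° = +1.50 V) is the cathode; Ni²⁺/Ni (E° = -0.25 V) is the anode, so E°cell = +1.75 V.
Balancing electrons gives n = 10 (lcm of 5 and 2).
ΔG° = −nFE° = −(10)(96485)(+1.75) = -1,688,488 J = -1688.5 kJ/mol.

-1688.5 kJ/mol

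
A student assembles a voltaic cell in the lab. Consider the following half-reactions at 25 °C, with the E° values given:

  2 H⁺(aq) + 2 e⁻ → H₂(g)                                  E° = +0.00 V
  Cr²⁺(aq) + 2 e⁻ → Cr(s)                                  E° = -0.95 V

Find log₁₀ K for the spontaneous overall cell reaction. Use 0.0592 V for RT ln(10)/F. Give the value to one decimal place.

Cathode: H⁺/H₂; anode: Cr²⁺/Cr. E°cell = +0.95 V, n = 2.
log K = nE°cell / 0.0592 = (2)(+0.95) / 0.0592 = 32.1.

32.1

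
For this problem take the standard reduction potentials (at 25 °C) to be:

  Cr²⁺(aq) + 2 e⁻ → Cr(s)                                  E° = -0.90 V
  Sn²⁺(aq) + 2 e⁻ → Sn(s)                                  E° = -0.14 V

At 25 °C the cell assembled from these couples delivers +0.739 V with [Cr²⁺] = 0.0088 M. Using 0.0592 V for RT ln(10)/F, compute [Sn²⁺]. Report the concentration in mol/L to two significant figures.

Sn²⁺/Sn is the cathode, Cr²⁺/Cr the anode: E°cell = +0.76 V, n = 2.
Overall reaction: Sn²⁺(aq) + Cr(s) → Sn(s) + Cr²⁺(aq); Q = [Cr²⁺]^1/[Sn²⁺]^1.
From E = E° − (0.0592/n) log Q: log Q = (E° − E)·n/0.0592 = (+0.76 − (+0.739))·2/0.0592 = 0.7095.
So 1·log[Sn²⁺] = 1·log(0.0088) − log Q = -2.0555 − (0.7095) = -2.7650; [Sn²⁺] = 10^(-2.7650) ≈ 0.0017 M.

0.0017 M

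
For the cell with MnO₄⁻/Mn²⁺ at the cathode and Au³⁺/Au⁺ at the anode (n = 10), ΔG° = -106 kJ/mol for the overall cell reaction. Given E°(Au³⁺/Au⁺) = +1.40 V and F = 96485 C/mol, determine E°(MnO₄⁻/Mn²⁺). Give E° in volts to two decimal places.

E°cell = −ΔG°/(nF) = −(-106×10³)/((10)(96485)) = +0.110 V.
Since MnO₄⁻/Mn²⁺ is the cathode and Au³⁺/Au⁺ the anode, E°cell = E°(MnO₄⁻/Mn²⁺) − E°(Au³⁺/Au⁺).
So E°(MnO₄⁻/Mn²⁺) = E°cell + E°(Au³⁺/Au⁺) = +0.110 + (+1.40) = +1.51 V.

+1.51 V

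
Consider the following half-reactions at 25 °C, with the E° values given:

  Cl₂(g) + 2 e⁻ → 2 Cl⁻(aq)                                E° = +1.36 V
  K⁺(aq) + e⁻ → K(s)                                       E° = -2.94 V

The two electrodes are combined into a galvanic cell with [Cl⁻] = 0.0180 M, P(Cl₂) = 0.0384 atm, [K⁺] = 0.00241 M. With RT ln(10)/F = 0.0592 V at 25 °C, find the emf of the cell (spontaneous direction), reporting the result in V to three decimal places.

Cl₂/Cl⁻ is the cathode (higher E°), K⁺/K the anode: E°cell = +1.36 − (-2.94) = +4.30 V, n = 2.
Overall: Cl₂(g) + 2 K(s) → 2 Cl⁻(aq) + 2 K⁺(aq)
Q = [Cl⁻]^2·[K⁺]^2 / (P(Cl₂)); log Q = -7.310.
E = E° − (0.0592/n) log Q = +4.30 − (0.0592/2)(-7.310) = +4.516 V.

+4.516 V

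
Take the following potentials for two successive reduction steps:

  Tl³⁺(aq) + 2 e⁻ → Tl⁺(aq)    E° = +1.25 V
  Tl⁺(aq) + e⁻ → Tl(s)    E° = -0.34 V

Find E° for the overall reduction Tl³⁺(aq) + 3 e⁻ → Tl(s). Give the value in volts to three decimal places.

Since ΔG° = −nFE° is additive over sequential reductions, n₃E°₃ = n₁E°₁ + n₂E°₂.
E°₃ = (2×+1.25 + 1×-0.34) / 3 = (+2.160) / 3 = +0.720 V.

+0.720 V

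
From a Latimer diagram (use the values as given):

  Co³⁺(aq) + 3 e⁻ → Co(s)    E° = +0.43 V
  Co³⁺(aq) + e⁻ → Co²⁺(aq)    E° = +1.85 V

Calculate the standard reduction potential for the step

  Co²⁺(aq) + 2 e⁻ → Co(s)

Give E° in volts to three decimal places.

-0.280 V

Sequential free energies add, so n₃E°₃ = n₁E°₁ + n₂E°₂.
With n₃ = 3, and the known step contributing 1×(+1.85) V, the unknown satisfies 2·E° = 3×(+0.43) − 1×(+1.85) = -0.560.
E° = -0.560 / 2 = -0.280 V.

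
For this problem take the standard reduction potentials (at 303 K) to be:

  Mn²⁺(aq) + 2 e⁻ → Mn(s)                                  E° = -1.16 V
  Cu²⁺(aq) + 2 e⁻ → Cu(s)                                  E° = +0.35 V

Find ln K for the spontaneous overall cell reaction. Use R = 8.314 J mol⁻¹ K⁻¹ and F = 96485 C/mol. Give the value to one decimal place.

Cathode: Cu²⁺/Cu; anode: Mn²⁺/Mn. E°cell = (+0.35) − (-1.16) = +1.51 V, with n = 2.
ΔG° = −nFE° = −RT ln K, so ln K = nFE°/(RT) = (2)(96485)(+1.51) / ((8.314)(303)) = 115.668.

115.7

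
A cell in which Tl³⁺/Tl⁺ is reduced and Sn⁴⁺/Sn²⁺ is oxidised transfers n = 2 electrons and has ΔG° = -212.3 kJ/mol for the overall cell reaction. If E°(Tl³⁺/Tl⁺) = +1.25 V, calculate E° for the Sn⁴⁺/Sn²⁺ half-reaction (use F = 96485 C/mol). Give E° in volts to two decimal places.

+0.15 V

E°cell = −ΔG°/(nF) = −(-212.3×10³)/((2)(96485)) = +1.100 V.
Since Tl³⁺/Tl⁺ is the cathode and Sn⁴⁺/Sn²⁺ the anode, E°cell = E°(Tl³⁺/Tl⁺) − E°(Sn⁴⁺/Sn²⁺).
So E°(Sn⁴⁺/Sn²⁺) = E°(Tl³⁺/Tl⁺) − E°cell = (+1.25) − (+1.100) = +0.15 V.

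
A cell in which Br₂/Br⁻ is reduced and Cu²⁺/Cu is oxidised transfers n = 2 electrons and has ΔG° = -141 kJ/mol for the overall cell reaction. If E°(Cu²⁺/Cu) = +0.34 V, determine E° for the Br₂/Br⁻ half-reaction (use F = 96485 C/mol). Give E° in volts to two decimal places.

E°cell = −ΔG°/(nF) = −(-141×10³)/((2)(96485)) = +0.731 V.
Since Br₂/Br⁻ is the cathode and Cu²⁺/Cu the anode, E°cell = E°(Br₂/Br⁻) − E°(Cu²⁺/Cu).
So E°(Br₂/Br⁻) = E°cell + E°(Cu²⁺/Cu) = +0.731 + (+0.34) = +1.07 V.

+1.07 V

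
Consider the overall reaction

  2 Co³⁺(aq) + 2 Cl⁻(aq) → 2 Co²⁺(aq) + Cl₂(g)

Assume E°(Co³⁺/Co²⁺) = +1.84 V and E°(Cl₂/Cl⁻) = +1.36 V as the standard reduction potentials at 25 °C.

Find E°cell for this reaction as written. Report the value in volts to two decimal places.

+0.48 V

The Co³⁺/Co²⁺ couple has the higher reduction potential, so it is the cathode; Cl₂/Cl⁻ is oxidised at the anode.
E°cell = E°(cathode) − E°(anode) = (+1.84) − (+1.36) = +0.48 V.
Since E°cell > 0, the reaction is spontaneous under standard conditions.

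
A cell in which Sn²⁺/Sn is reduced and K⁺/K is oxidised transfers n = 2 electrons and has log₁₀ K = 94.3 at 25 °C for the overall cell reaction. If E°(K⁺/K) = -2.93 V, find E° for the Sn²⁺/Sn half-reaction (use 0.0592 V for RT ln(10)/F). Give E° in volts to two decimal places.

E°cell = (0.0592/n)·log K = (0.0592/2)(94.3) = +2.791 V.
Since Sn²⁺/Sn is the cathode and K⁺/K the anode, E°cell = E°(Sn²⁺/Sn) − E°(K⁺/K).
So E°(Sn²⁺/Sn) = E°cell + E°(K⁺/K) = +2.791 + (-2.93) = -0.14 V.

-0.14 V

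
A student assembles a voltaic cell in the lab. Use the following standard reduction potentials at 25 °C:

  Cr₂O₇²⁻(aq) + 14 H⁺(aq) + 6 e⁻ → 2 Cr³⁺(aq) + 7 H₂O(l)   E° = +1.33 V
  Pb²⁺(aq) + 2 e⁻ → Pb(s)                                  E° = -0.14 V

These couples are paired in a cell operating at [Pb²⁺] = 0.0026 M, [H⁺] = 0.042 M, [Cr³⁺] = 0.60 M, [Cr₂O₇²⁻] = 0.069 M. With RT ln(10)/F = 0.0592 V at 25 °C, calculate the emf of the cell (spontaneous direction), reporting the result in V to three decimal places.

+1.349 V

Cr₂O₇²⁻/Cr³⁺ is the cathode (higher E°), Pb²⁺/Pb the anode: E°cell = +1.33 − (-0.14) = +1.47 V, n = 6.
Overall: Cr₂O₇²⁻(aq) + 14 H⁺(aq) + 3 Pb(s) → 2 Cr³⁺(aq) + 7 H₂O(l) + 3 Pb²⁺(aq)
Q = [Cr³⁺]^2·[Pb²⁺]^3 / ([Cr₂O₇²⁻]·[H⁺]^14); log Q = 12.237.
E = E° − (0.0592/n) log Q = +1.47 − (0.0592/6)(12.237) = +1.349 V.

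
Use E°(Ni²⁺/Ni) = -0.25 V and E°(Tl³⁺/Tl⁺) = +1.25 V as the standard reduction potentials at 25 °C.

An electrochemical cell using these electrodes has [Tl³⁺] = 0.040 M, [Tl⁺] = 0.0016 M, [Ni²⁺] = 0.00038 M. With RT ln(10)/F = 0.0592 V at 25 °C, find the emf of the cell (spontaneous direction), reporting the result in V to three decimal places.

+1.643 V

Tl³⁺/Tl⁺ is the cathode (higher E°), Ni²⁺/Ni the anode: E°cell = +1.25 − (-0.25) = +1.50 V, n = 2.
Overall: Tl³⁺(aq) + Ni(s) → Tl⁺(aq) + Ni²⁺(aq)
Q = [Tl⁺]·[Ni²⁺] / ([Tl³⁺]); log Q = -4.818.
E = E° − (0.0592/n) log Q = +1.50 − (0.0592/2)(-4.818) = +1.643 V.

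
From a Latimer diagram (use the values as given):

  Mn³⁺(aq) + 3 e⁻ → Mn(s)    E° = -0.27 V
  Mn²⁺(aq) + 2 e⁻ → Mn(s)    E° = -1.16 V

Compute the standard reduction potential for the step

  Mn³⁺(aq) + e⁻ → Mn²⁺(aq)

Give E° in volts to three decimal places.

+1.510 V

Sequential free energies add, so n₃E°₃ = n₁E°₁ + n₂E°₂.
With n₃ = 3, and the known step contributing 2×(-1.16) V, the unknown satisfies 1·E° = 3×(-0.27) − 2×(-1.16) = +1.510.
E° = +1.510 / 1 = +1.510 V.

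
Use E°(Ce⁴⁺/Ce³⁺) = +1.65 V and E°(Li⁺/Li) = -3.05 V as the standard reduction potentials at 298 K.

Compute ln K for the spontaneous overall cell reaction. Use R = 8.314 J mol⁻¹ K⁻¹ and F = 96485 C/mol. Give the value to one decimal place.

183.0

Cathode: Ce⁴⁺/Ce³⁺; anode: Li⁺/Li. E°cell = (+1.65) − (-3.05) = +4.70 V, with n = 1.
ΔG° = −nFE° = −RT ln K, so ln K = nFE°/(RT) = (1)(96485)(+4.70) / ((8.314)(298)) = 183.034.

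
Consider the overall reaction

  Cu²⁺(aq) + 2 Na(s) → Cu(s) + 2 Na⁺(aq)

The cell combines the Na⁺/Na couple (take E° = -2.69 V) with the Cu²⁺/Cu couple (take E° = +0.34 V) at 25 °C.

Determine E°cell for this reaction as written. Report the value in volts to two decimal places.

+3.03 V

The Cu²⁺/Cu couple has the higher reduction potential, so it is the cathode; Na⁺/Na is oxidised at the anode.
E°cell = E°(cathode) − E°(anode) = (+0.34) − (-2.69) = +3.03 V.
Since E°cell > 0, the reaction is spontaneous under standard conditions.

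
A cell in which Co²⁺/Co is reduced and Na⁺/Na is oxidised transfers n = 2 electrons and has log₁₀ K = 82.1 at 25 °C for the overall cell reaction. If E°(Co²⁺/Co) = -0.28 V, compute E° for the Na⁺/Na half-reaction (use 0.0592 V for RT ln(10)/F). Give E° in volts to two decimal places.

E°cell = (0.0592/n)·log K = (0.0592/2)(82.1) = +2.430 V.
Since Co²⁺/Co is the cathode and Na⁺/Na the anode, E°cell = E°(Co²⁺/Co) − E°(Na⁺/Na).
So E°(Na⁺/Na) = E°(Co²⁺/Co) − E°cell = (-0.28) − (+2.430) = -2.71 V.

-2.71 V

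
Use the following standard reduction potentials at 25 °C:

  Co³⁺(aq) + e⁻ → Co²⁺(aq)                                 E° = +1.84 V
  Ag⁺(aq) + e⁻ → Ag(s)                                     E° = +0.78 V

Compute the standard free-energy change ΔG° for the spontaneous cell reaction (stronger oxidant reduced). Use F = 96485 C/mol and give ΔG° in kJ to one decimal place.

Co³⁺/Co²⁺ (E° = +1.84 V) is the cathode; Ag⁺/Ag (E° = +0.78 V) is the anode, so E°cell = +1.06 V.
Balancing electrons gives n = 1 (lcm of 1 and 1).
ΔG° = −nFE° = −(1)(96485)(+1.06) = -102,274 J = -102.3 kJ.

-102.3 kJ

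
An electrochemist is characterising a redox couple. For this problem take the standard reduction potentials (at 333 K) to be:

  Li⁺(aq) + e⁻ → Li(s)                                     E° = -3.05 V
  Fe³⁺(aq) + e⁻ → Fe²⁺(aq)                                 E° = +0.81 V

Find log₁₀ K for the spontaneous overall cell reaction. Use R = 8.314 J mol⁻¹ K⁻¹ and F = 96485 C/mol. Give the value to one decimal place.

Cathode: Fe³⁺/Fe²⁺; anode: Li⁺/Li. E°cell = (+0.81) − (-3.05) = +3.86 V, with n = 1.
ΔG° = −nFE° = −RT ln K, so ln K = nFE°/(RT) = (1)(96485)(+3.86) / ((8.314)(333)) = 134.522.
log₁₀ K = 134.522 / ln 10 = 58.4.

58.4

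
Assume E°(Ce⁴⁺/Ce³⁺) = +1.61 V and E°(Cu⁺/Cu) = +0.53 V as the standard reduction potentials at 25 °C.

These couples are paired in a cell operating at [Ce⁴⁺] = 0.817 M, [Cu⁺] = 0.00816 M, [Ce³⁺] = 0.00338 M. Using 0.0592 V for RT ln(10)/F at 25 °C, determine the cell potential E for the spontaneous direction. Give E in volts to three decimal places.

+1.345 V

Ce⁴⁺/Ce³⁺ is the cathode (higher E°), Cu⁺/Cu the anode: E°cell = +1.61 − (+0.53) = +1.08 V, n = 1.
Overall: Ce⁴⁺(aq) + Cu(s) → Ce³⁺(aq) + Cu⁺(aq)
Q = [Ce³⁺]·[Cu⁺] / ([Ce⁴⁺]); log Q = -4.472.
E = E° − (0.0592/n) log Q = +1.08 − (0.0592/1)(-4.472) = +1.345 V.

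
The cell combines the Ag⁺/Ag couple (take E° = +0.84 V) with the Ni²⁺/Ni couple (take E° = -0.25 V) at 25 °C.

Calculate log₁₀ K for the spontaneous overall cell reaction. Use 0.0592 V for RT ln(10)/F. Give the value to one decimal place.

Cathode: Ag⁺/Ag; anode: Ni²⁺/Ni. E°cell = +1.09 V, n = 2.
log K = nE°cell / 0.0592 = (2)(+1.09) / 0.0592 = 36.8.

36.8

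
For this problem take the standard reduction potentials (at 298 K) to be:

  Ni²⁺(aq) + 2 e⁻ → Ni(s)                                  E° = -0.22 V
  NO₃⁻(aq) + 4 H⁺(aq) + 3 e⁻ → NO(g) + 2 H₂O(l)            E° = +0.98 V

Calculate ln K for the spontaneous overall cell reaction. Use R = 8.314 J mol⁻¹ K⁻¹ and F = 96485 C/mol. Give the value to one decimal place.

Cathode: NO₃⁻/NO; anode: Ni²⁺/Ni. E°cell = (+0.98) − (-0.22) = +1.20 V, with n = 6.
ΔG° = −nFE° = −RT ln K, so ln K = nFE°/(RT) = (6)(96485)(+1.20) / ((8.314)(298)) = 280.392.

280.4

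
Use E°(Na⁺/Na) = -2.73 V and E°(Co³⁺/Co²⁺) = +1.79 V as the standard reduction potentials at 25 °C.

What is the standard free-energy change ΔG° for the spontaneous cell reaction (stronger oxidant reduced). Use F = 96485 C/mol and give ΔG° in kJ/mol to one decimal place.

Co³⁺/Co²⁺ (E° = +1.79 V) is the cathode; Na⁺/Na (E° = -2.73 V) is the anode, so E°cell = +4.52 V.
Balancing electrons gives n = 1 (lcm of 1 and 1).
ΔG° = −nFE° = −(1)(96485)(+4.52) = -436,112 J = -436.1 kJ/mol.

-436.1 kJ/mol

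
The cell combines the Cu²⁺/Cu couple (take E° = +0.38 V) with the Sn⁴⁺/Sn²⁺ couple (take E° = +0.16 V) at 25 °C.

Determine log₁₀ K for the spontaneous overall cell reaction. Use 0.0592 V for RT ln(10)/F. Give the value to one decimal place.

Cathode: Cu²⁺/Cu; anode: Sn⁴⁺/Sn²⁺. E°cell = +0.22 V, n = 2.
log K = nE°cell / 0.0592 = (2)(+0.22) / 0.0592 = 7.4.

7.4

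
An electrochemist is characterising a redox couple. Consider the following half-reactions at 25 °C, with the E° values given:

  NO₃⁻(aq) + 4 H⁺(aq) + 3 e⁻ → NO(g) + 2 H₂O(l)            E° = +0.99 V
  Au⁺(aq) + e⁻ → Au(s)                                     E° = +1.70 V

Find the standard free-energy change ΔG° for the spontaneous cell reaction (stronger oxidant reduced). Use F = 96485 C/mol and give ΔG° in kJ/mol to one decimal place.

-205.5 kJ/mol

Au⁺/Au (E° = +1.70 V) is the cathode; NO₃⁻/NO (E° = +0.99 V) is the anode, so E°cell = +0.71 V.
Balancing electrons gives n = 3 (lcm of 1 and 3).
ΔG° = −nFE° = −(3)(96485)(+0.71) = -205,513 J = -205.5 kJ/mol.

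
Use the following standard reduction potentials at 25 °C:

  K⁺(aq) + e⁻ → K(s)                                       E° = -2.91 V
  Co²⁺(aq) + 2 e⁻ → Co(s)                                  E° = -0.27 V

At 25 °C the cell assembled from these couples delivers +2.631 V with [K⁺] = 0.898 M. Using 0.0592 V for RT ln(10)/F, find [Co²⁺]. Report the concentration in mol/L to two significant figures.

Co²⁺/Co is the cathode, K⁺/K the anode: E°cell = +2.64 V, n = 2.
Overall reaction: Co²⁺(aq) + 2 K(s) → Co(s) + 2 K⁺(aq); Q = [K⁺]^2/[Co²⁺]^1.
From E = E° − (0.0592/n) log Q: log Q = (E° − E)·n/0.0592 = (+2.64 − (+2.631))·2/0.0592 = 0.3041.
So 1·log[Co²⁺] = 2·log(0.898) − log Q = -0.0934 − (0.3041) = -0.3975; [Co²⁺] = 10^(-0.3975) ≈ 0.40 M.

0.40 M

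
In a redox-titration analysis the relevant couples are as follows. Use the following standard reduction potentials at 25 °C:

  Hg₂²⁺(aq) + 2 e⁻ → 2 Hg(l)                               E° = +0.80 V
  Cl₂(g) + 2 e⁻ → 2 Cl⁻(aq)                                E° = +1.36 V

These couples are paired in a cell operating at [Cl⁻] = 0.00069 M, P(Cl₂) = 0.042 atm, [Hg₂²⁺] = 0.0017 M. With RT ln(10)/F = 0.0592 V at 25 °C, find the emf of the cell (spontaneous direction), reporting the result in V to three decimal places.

Cl₂/Cl⁻ is the cathode (higher E°), Hg₂²⁺/Hg the anode: E°cell = +1.36 − (+0.80) = +0.56 V, n = 2.
Overall: Cl₂(g) + 2 Hg(l) → 2 Cl⁻(aq) + Hg₂²⁺(aq)
Q = [Cl⁻]^2·[Hg₂²⁺] / (P(Cl₂)); log Q = -7.715.
E = E° − (0.0592/n) log Q = +0.56 − (0.0592/2)(-7.715) = +0.788 V.

+0.788 V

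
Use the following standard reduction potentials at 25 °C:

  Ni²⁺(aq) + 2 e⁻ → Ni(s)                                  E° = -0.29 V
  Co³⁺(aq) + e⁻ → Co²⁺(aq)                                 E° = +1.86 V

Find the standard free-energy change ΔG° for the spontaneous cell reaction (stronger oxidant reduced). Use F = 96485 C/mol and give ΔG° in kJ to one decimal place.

Co³⁺/Co²⁺ (E° = +1.86 V) is the cathode; Ni²⁺/Ni (E° = -0.29 V) is the anode, so E°cell = +2.15 V.
Balancing electrons gives n = 2 (lcm of 1 and 2).
ΔG° = −nFE° = −(2)(96485)(+2.15) = -414,886 J = -414.9 kJ.

-414.9 kJ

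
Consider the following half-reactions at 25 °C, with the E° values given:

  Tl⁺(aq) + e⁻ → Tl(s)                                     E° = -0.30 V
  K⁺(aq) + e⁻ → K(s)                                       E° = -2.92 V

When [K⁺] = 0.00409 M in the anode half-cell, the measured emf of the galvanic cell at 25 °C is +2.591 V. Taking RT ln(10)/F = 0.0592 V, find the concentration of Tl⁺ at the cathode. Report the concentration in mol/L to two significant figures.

0.0013 M

Tl⁺/Tl is the cathode, K⁺/K the anode: E°cell = +2.62 V, n = 1.
Overall reaction: Tl⁺(aq) + K(s) → Tl(s) + K⁺(aq); Q = [K⁺]^1/[Tl⁺]^1.
From E = E° − (0.0592/n) log Q: log Q = (E° − E)·n/0.0592 = (+2.62 − (+2.591))·1/0.0592 = 0.4899.
So 1·log[Tl⁺] = 1·log(0.00409) − log Q = -2.3883 − (0.4899) = -2.8782; [Tl⁺] = 10^(-2.8782) ≈ 0.0013 M.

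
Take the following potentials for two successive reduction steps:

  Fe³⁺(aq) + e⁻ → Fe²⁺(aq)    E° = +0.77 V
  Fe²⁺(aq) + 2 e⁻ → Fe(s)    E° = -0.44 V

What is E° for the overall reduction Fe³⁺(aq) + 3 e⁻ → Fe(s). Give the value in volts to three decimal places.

-0.037 V

Standard free energies of sequential steps add: ΔG°₃ = ΔG°₁ + ΔG°₂, so n₃E°₃ = n₁E°₁ + n₂E°₂.
E°₃ = (1×+0.77 + 2×-0.44) / 3 = (-0.110) / 3 = -0.037 V.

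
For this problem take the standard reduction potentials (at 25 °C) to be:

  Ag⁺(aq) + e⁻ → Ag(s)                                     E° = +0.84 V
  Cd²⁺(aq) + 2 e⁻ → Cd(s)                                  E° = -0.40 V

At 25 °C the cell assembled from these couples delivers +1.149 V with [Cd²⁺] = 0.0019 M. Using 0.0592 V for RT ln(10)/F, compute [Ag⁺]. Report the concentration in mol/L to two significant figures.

Ag⁺/Ag is the cathode, Cd²⁺/Cd the anode: E°cell = +1.24 V, n = 2.
Overall reaction: 2 Ag⁺(aq) + Cd(s) → 2 Ag(s) + Cd²⁺(aq); Q = [Cd²⁺]^1/[Ag⁺]^2.
From E = E° − (0.0592/n) log Q: log Q = (E° − E)·n/0.0592 = (+1.24 − (+1.149))·2/0.0592 = 3.0743.
So 2·log[Ag⁺] = 1·log(0.0019) − log Q = -2.7212 − (3.0743) = -5.7955; log[Ag⁺] = -5.7955 / 2 = -2.8977; [Ag⁺] = 10^(-2.8977) ≈ 0.0013 M.

0.0013 M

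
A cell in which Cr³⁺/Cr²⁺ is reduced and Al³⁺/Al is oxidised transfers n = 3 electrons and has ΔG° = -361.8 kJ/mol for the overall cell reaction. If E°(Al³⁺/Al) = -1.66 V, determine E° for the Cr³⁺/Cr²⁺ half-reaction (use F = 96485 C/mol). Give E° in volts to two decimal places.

E°cell = −ΔG°/(nF) = −(-361.8×10³)/((3)(96485)) = +1.250 V.
Since Cr³⁺/Cr²⁺ is the cathode and Al³⁺/Al the anode, E°cell = E°(Cr³⁺/Cr²⁺) − E°(Al³⁺/Al).
So E°(Cr³⁺/Cr²⁺) = E°cell + E°(Al³⁺/Al) = +1.250 + (-1.66) = -0.41 V.

-0.41 V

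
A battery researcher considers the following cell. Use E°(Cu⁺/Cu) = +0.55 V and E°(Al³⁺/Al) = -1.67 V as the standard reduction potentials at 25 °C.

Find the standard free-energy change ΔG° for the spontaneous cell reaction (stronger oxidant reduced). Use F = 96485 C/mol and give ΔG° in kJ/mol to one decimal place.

-642.6 kJ/mol

Cu⁺/Cu (E° = +0.55 V) is the cathode; Al³⁺/Al (E° = -1.67 V) is the anode, so E°cell = +2.22 V.
Balancing electrons gives n = 3 (lcm of 1 and 3).
ΔG° = −nFE° = −(3)(96485)(+2.22) = -642,590 J = -642.6 kJ/mol.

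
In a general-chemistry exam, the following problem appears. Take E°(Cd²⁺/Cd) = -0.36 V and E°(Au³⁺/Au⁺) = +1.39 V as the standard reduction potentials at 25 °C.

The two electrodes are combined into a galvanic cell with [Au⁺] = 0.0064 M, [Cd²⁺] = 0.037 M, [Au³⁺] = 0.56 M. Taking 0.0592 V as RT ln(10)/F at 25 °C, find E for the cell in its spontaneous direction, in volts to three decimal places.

Au³⁺/Au⁺ is the cathode (higher E°), Cd²⁺/Cd the anode: E°cell = +1.39 − (-0.36) = +1.75 V, n = 2.
Overall: Au³⁺(aq) + Cd(s) → Au⁺(aq) + Cd²⁺(aq)
Q = [Au⁺]·[Cd²⁺] / ([Au³⁺]); log Q = -3.374.
E = E° − (0.0592/n) log Q = +1.75 − (0.0592/2)(-3.374) = +1.850 V.

+1.850 V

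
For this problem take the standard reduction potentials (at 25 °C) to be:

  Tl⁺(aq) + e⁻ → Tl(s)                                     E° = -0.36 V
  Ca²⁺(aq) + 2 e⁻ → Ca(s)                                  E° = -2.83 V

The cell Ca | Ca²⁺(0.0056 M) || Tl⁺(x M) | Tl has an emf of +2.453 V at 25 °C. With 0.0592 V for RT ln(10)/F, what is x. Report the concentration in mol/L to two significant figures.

0.039 M

Tl⁺/Tl is the cathode, Ca²⁺/Ca the anode: E°cell = +2.47 V, n = 2.
Overall reaction: 2 Tl⁺(aq) + Ca(s) → 2 Tl(s) + Ca²⁺(aq); Q = [Ca²⁺]^1/[Tl⁺]^2.
From E = E° − (0.0592/n) log Q: log Q = (E° − E)·n/0.0592 = (+2.47 − (+2.453))·2/0.0592 = 0.5743.
So 2·log[Tl⁺] = 1·log(0.0056) − log Q = -2.2518 − (0.5743) = -2.8261; log[Tl⁺] = -2.8261 / 2 = -1.4130; [Tl⁺] = 10^(-1.4130) ≈ 0.039 M.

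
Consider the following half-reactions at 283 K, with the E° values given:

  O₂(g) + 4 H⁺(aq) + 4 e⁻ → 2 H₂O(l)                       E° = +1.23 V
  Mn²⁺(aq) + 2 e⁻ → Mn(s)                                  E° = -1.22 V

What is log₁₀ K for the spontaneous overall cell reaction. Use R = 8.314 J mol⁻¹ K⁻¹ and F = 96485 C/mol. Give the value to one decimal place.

Cathode: O₂/H₂O; anode: Mn²⁺/Mn. E°cell = (+1.23) − (-1.22) = +2.45 V, with n = 4.
ΔG° = −nFE° = −RT ln K, so ln K = nFE°/(RT) = (4)(96485)(+2.45) / ((8.314)(283)) = 401.874.
log₁₀ K = 401.874 / ln 10 = 174.5.

174.5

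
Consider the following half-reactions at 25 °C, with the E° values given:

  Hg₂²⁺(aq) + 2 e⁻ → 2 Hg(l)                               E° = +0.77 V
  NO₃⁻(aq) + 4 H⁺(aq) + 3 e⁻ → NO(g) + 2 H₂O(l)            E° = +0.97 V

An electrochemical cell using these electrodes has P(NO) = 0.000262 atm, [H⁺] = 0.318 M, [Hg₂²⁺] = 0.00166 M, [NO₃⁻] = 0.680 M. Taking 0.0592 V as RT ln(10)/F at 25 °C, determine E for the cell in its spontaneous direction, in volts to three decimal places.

NO₃⁻/NO is the cathode (higher E°), Hg₂²⁺/Hg the anode: E°cell = +0.97 − (+0.77) = +0.20 V, n = 6.
Overall: 2 NO₃⁻(aq) + 8 H⁺(aq) + 6 Hg(l) → 2 NO(g) + 4 H₂O(l) + 3 Hg₂²⁺(aq)
Q = P(NO)^2·[Hg₂²⁺]^3 / ([NO₃⁻]^2·[H⁺]^8); log Q = -11.188.
E = E° − (0.0592/n) log Q = +0.20 − (0.0592/6)(-11.188) = +0.310 V.

+0.310 V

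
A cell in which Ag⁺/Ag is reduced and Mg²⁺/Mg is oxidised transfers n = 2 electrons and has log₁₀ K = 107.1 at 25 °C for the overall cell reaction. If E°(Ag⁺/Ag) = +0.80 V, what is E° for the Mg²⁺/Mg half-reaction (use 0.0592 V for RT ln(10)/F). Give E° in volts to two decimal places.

-2.37 V

E°cell = (0.0592/n)·log K = (0.0592/2)(107.1) = +3.170 V.
Since Ag⁺/Ag is the cathode and Mg²⁺/Mg the anode, E°cell = E°(Ag⁺/Ag) − E°(Mg²⁺/Mg).
So E°(Mg²⁺/Mg) = E°(Ag⁺/Ag) − E°cell = (+0.80) − (+3.170) = -2.37 V.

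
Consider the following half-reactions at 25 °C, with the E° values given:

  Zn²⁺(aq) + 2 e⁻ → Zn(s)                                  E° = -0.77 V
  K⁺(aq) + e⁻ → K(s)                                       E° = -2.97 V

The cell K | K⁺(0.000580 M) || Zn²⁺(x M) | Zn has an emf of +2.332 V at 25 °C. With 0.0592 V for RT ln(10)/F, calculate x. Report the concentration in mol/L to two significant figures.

Zn²⁺/Zn is the cathode, K⁺/K the anode: E°cell = +2.20 V, n = 2.
Overall reaction: Zn²⁺(aq) + 2 K(s) → Zn(s) + 2 K⁺(aq); Q = [K⁺]^2/[Zn²⁺]^1.
From E = E° − (0.0592/n) log Q: log Q = (E° − E)·n/0.0592 = (+2.20 − (+2.332))·2/0.0592 = -4.4595.
So 1·log[Zn²⁺] = 2·log(0.00058) − log Q = -6.4731 − (-4.4595) = -2.0136; [Zn²⁺] = 10^(-2.0136) ≈ 0.0097 M.

0.0097 M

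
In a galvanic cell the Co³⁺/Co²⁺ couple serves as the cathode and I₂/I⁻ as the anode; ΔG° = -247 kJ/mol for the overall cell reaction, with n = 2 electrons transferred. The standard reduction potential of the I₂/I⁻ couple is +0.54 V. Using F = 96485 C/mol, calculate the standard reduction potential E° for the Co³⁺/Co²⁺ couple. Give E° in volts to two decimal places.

E°cell = −ΔG°/(nF) = −(-247×10³)/((2)(96485)) = +1.280 V.
Since Co³⁺/Co²⁺ is the cathode and I₂/I⁻ the anode, E°cell = E°(Co³⁺/Co²⁺) − E°(I₂/I⁻).
So E°(Co³⁺/Co²⁺) = E°cell + E°(I₂/I⁻) = +1.280 + (+0.54) = +1.82 V.

+1.82 V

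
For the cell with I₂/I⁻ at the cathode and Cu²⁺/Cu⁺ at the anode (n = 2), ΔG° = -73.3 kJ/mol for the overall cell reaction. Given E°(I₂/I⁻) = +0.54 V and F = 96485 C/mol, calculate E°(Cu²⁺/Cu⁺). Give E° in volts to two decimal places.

+0.16 V

E°cell = −ΔG°/(nF) = −(-73.3×10³)/((2)(96485)) = +0.380 V.
Since I₂/I⁻ is the cathode and Cu²⁺/Cu⁺ the anode, E°cell = E°(I₂/I⁻) − E°(Cu²⁺/Cu⁺).
So E°(Cu²⁺/Cu⁺) = E°(I₂/I⁻) − E°cell = (+0.54) − (+0.380) = +0.16 V.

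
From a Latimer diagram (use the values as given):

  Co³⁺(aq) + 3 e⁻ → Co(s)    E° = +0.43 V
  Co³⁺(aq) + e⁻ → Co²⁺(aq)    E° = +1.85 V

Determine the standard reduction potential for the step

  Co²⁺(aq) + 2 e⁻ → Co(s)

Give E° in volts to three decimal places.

-0.280 V

Sequential free energies add, so n₃E°₃ = n₁E°₁ + n₂E°₂.
With n₃ = 3, and the known step contributing 1×(+1.85) V, the unknown satisfies 2·E° = 3×(+0.43) − 1×(+1.85) = -0.560.
E° = -0.560 / 2 = -0.280 V.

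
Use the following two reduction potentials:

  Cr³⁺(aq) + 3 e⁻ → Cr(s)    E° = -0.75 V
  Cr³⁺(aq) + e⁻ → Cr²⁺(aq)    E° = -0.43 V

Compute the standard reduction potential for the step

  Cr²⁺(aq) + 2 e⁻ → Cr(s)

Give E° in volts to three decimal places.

Sequential free energies add, so n₃E°₃ = n₁E°₁ + n₂E°₂.
With n₃ = 3, and the known step contributing 1×(-0.43) V, the unknown satisfies 2·E° = 3×(-0.75) − 1×(-0.43) = -1.820.
E° = -1.820 / 2 = -0.910 V.

-0.910 V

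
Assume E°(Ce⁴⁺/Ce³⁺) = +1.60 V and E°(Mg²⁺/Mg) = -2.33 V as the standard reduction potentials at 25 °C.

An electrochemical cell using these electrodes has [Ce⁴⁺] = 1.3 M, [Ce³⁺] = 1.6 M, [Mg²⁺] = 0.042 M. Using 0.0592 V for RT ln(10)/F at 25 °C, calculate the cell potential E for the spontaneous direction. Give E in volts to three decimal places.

Ce⁴⁺/Ce³⁺ is the cathode (higher E°), Mg²⁺/Mg the anode: E°cell = +1.60 − (-2.33) = +3.93 V, n = 2.
Overall: 2 Ce⁴⁺(aq) + Mg(s) → 2 Ce³⁺(aq) + Mg²⁺(aq)
Q = [Ce³⁺]^2·[Mg²⁺] / ([Ce⁴⁺]^2); log Q = -1.196.
E = E° − (0.0592/n) log Q = +3.93 − (0.0592/2)(-1.196) = +3.965 V.

+3.965 V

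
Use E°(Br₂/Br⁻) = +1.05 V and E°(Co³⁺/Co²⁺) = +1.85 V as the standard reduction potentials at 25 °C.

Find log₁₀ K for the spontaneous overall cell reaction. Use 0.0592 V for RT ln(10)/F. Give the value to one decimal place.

27.0

Cathode: Co³⁺/Co²⁺; anode: Br₂/Br⁻. E°cell = +0.80 V, n = 2.
log K = nE°cell / 0.0592 = (2)(+0.80) / 0.0592 = 27.0.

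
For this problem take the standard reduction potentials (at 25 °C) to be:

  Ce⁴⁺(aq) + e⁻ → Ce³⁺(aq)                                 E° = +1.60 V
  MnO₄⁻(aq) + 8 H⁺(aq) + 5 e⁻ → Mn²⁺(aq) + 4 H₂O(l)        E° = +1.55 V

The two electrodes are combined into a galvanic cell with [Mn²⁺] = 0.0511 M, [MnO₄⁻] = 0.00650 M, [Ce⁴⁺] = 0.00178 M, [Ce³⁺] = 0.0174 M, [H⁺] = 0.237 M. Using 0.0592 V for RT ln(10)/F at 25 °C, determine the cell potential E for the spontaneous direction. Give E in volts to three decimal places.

+0.061 V

Ce⁴⁺/Ce³⁺ is the cathode (higher E°), MnO₄⁻/Mn²⁺ the anode: E°cell = +1.60 − (+1.55) = +0.05 V, n = 5.
Overall: 5 Ce⁴⁺(aq) + Mn²⁺(aq) + 4 H₂O(l) → 5 Ce³⁺(aq) + MnO₄⁻(aq) + 8 H⁺(aq)
Q = [Ce³⁺]^5·[MnO₄⁻]·[H⁺]^8 / ([Ce⁴⁺]^5·[Mn²⁺]); log Q = -0.947.
E = E° − (0.0592/n) log Q = +0.05 − (0.0592/5)(-0.947) = +0.061 V.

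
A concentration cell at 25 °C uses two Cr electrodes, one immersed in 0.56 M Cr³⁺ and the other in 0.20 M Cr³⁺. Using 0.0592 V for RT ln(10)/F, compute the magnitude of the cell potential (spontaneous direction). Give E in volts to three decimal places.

+0.009 V

For a concentration cell E°cell = 0. The 0.56 M side is the cathode (reduction is favoured where [Cr³⁺] is higher).
With n = 3, E = −(0.0592/3) log([Cr³⁺]ₐₙ/[Cr³⁺]꜀ₐₜ) = −(0.0592/3) log(0.2/0.56) = −(0.0592/3)(-0.447) = +0.009 V.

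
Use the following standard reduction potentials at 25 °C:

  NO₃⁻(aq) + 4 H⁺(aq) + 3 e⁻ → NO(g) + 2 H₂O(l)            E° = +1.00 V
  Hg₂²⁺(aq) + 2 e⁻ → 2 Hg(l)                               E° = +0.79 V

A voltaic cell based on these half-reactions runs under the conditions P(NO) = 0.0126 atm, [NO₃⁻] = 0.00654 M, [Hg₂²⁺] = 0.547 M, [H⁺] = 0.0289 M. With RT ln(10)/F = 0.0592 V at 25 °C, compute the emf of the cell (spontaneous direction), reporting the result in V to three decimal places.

NO₃⁻/NO is the cathode (higher E°), Hg₂²⁺/Hg the anode: E°cell = +1.00 − (+0.79) = +0.21 V, n = 6.
Overall: 2 NO₃⁻(aq) + 8 H⁺(aq) + 6 Hg(l) → 2 NO(g) + 4 H₂O(l) + 3 Hg₂²⁺(aq)
Q = P(NO)^2·[Hg₂²⁺]^3 / ([NO₃⁻]^2·[H⁺]^8); log Q = 12.096.
E = E° − (0.0592/n) log Q = +0.21 − (0.0592/6)(12.096) = +0.091 V.

+0.091 V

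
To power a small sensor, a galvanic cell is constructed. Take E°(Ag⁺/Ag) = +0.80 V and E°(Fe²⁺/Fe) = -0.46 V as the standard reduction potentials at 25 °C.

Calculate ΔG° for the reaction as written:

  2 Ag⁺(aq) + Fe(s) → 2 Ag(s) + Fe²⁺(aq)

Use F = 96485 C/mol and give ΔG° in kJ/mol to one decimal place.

As written, Ag⁺/Ag is reduced (cathode) and Fe²⁺/Fe is oxidised (anode), so E°cell = (+0.80) − (-0.46) = +1.26 V.
Balancing electrons gives n = 2.
ΔG° = −nFE° = −(2)(96485)(+1.26) = -243,142 J = -243.1 kJ/mol.

-243.1 kJ/mol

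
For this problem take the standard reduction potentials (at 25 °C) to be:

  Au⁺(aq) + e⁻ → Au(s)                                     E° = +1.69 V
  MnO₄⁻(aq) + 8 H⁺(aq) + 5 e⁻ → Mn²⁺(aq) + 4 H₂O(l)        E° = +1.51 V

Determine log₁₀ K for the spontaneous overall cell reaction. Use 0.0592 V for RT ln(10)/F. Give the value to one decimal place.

Cathode: Au⁺/Au; anode: MnO₄⁻/Mn²⁺. E°cell = +0.18 V, n = 5.
log K = nE°cell / 0.0592 = (5)(+0.18) / 0.0592 = 15.2.

15.2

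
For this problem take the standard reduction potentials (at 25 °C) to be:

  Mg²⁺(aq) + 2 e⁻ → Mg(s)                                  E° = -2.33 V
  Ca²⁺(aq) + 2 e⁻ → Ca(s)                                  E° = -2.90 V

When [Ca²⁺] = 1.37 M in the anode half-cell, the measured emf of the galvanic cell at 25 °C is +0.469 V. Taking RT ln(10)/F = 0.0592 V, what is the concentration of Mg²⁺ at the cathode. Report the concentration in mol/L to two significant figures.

Mg²⁺/Mg is the cathode, Ca²⁺/Ca the anode: E°cell = +0.57 V, n = 2.
Overall reaction: Mg²⁺(aq) + Ca(s) → Mg(s) + Ca²⁺(aq); Q = [Ca²⁺]^1/[Mg²⁺]^1.
From E = E° − (0.0592/n) log Q: log Q = (E° − E)·n/0.0592 = (+0.57 − (+0.469))·2/0.0592 = 3.4122.
So 1·log[Mg²⁺] = 1·log(1.37) − log Q = 0.1367 − (3.4122) = -3.2755; [Mg²⁺] = 10^(-3.2755) ≈ 0.00053 M.

0.00053 M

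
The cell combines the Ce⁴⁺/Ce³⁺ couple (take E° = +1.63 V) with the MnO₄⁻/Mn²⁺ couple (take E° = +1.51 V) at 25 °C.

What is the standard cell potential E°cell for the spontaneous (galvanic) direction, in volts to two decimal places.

+0.12 V

The Ce⁴⁺/Ce³⁺ couple has the higher reduction potential, so it is the cathode; MnO₄⁻/Mn²⁺ is oxidised at the anode.
E°cell = E°(cathode) − E°(anode) = (+1.63) − (+1.51) = +0.12 V.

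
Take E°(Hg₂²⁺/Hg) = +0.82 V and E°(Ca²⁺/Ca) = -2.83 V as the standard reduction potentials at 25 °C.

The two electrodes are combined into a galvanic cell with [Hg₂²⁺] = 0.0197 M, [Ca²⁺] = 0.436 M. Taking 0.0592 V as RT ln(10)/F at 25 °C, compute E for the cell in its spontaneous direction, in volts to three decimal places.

+3.610 V

Hg₂²⁺/Hg is the cathode (higher E°), Ca²⁺/Ca the anode: E°cell = +0.82 − (-2.83) = +3.65 V, n = 2.
Overall: Hg₂²⁺(aq) + Ca(s) → 2 Hg(l) + Ca²⁺(aq)
Q = [Ca²⁺] / ([Hg₂²⁺]); log Q = 1.345.
E = E° − (0.0592/n) log Q = +3.65 − (0.0592/2)(1.345) = +3.610 V.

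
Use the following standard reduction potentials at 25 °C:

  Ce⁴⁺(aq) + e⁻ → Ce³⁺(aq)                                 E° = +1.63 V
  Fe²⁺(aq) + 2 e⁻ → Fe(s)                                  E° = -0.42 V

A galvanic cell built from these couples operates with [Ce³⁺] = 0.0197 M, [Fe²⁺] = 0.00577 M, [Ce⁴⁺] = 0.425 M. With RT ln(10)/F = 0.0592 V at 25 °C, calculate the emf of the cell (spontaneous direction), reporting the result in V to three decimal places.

Ce⁴⁺/Ce³⁺ is the cathode (higher E°), Fe²⁺/Fe the anode: E°cell = +1.63 − (-0.42) = +2.05 V, n = 2.
Overall: 2 Ce⁴⁺(aq) + Fe(s) → 2 Ce³⁺(aq) + Fe²⁺(aq)
Q = [Ce³⁺]^2·[Fe²⁺] / ([Ce⁴⁺]^2); log Q = -4.907.
E = E° − (0.0592/n) log Q = +2.05 − (0.0592/2)(-4.907) = +2.195 V.

+2.195 V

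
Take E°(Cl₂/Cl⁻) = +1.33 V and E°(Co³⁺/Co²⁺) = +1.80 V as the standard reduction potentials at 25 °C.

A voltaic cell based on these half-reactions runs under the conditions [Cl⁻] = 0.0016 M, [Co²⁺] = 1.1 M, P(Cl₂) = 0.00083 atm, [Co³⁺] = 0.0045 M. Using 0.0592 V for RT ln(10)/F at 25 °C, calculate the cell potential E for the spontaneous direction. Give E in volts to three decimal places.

+0.254 V

Co³⁺/Co²⁺ is the cathode (higher E°), Cl₂/Cl⁻ the anode: E°cell = +1.80 − (+1.33) = +0.47 V, n = 2.
Overall: 2 Co³⁺(aq) + 2 Cl⁻(aq) → 2 Co²⁺(aq) + Cl₂(g)
Q = [Co²⁺]^2·P(Cl₂) / ([Co³⁺]^2·[Cl⁻]^2); log Q = 7.287.
E = E° − (0.0592/n) log Q = +0.47 − (0.0592/2)(7.287) = +0.254 V.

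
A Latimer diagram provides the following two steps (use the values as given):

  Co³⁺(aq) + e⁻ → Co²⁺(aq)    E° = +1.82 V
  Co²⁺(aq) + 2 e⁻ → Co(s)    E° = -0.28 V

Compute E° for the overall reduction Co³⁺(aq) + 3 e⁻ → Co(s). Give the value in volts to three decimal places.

+0.420 V

Since ΔG° = −nFE° is additive over sequential reductions, n₃E°₃ = n₁E°₁ + n₂E°₂.
E°₃ = (1×+1.82 + 2×-0.28) / 3 = (+1.260) / 3 = +0.420 V.
Simply averaging or adding the two E° values would be wrong; the electron-weighted sum is required.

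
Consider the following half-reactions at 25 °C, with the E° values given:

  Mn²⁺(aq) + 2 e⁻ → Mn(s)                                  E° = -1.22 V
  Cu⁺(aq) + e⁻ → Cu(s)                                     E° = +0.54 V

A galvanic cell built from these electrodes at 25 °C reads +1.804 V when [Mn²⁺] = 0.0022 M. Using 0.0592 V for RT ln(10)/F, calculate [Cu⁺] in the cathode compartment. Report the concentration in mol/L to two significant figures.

Cu⁺/Cu is the cathode, Mn²⁺/Mn the anode: E°cell = +1.76 V, n = 2.
Overall reaction: 2 Cu⁺(aq) + Mn(s) → 2 Cu(s) + Mn²⁺(aq); Q = [Mn²⁺]^1/[Cu⁺]^2.
From E = E° − (0.0592/n) log Q: log Q = (E° − E)·n/0.0592 = (+1.76 − (+1.804))·2/0.0592 = -1.4865.
So 2·log[Cu⁺] = 1·log(0.0022) − log Q = -2.6576 − (-1.4865) = -1.1711; log[Cu⁺] = -1.1711 / 2 = -0.5856; [Cu⁺] = 10^(-0.5856) ≈ 0.26 M.

0.26 M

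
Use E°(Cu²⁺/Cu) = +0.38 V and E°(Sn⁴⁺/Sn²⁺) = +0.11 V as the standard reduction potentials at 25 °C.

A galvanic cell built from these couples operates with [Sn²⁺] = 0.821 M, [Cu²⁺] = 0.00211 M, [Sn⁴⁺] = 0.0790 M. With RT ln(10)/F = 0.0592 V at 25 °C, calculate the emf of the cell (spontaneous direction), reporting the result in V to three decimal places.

Cu²⁺/Cu is the cathode (higher E°), Sn⁴⁺/Sn²⁺ the anode: E°cell = +0.38 − (+0.11) = +0.27 V, n = 2.
Overall: Cu²⁺(aq) + Sn²⁺(aq) → Cu(s) + Sn⁴⁺(aq)
Q = [Sn⁴⁺] / ([Cu²⁺]·[Sn²⁺]); log Q = 1.659.
E = E° − (0.0592/n) log Q = +0.27 − (0.0592/2)(1.659) = +0.221 V.

+0.221 V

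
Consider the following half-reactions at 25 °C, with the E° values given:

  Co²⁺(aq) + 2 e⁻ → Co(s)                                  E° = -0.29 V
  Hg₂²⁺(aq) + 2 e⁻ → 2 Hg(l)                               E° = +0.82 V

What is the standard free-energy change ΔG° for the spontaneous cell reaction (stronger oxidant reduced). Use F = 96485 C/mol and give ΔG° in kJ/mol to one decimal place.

Hg₂²⁺/Hg (E° = +0.82 V) is the cathode; Co²⁺/Co (E° = -0.29 V) is the anode, so E°cell = +1.11 V.
Balancing electrons gives n = 2 (lcm of 2 and 2).
ΔG° = −nFE° = −(2)(96485)(+1.11) = -214,197 J = -214.2 kJ/mol.

-214.2 kJ/mol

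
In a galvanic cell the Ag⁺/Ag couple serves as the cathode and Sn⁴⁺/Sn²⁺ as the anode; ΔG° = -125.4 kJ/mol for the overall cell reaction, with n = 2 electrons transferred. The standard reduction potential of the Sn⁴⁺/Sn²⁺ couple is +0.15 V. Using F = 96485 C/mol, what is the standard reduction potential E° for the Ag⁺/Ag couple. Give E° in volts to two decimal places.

+0.80 V

E°cell = −ΔG°/(nF) = −(-125.4×10³)/((2)(96485)) = +0.650 V.
Since Ag⁺/Ag is the cathode and Sn⁴⁺/Sn²⁺ the anode, E°cell = E°(Ag⁺/Ag) − E°(Sn⁴⁺/Sn²⁺).
So E°(Ag⁺/Ag) = E°cell + E°(Sn⁴⁺/Sn²⁺) = +0.650 + (+0.15) = +0.80 V.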